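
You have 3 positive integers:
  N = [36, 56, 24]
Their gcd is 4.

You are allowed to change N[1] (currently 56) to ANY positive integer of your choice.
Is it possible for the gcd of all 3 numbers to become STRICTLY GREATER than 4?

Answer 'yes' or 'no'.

Answer: yes

Derivation:
Current gcd = 4
gcd of all OTHER numbers (without N[1]=56): gcd([36, 24]) = 12
The new gcd after any change is gcd(12, new_value).
This can be at most 12.
Since 12 > old gcd 4, the gcd CAN increase (e.g., set N[1] = 12).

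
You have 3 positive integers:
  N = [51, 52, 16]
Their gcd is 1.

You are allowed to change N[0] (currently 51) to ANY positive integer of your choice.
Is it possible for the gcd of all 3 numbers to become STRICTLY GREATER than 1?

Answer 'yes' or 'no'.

Answer: yes

Derivation:
Current gcd = 1
gcd of all OTHER numbers (without N[0]=51): gcd([52, 16]) = 4
The new gcd after any change is gcd(4, new_value).
This can be at most 4.
Since 4 > old gcd 1, the gcd CAN increase (e.g., set N[0] = 4).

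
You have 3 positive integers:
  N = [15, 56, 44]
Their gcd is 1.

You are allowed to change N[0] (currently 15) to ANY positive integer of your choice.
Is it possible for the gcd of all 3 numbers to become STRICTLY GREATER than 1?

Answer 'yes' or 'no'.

Current gcd = 1
gcd of all OTHER numbers (without N[0]=15): gcd([56, 44]) = 4
The new gcd after any change is gcd(4, new_value).
This can be at most 4.
Since 4 > old gcd 1, the gcd CAN increase (e.g., set N[0] = 4).

Answer: yes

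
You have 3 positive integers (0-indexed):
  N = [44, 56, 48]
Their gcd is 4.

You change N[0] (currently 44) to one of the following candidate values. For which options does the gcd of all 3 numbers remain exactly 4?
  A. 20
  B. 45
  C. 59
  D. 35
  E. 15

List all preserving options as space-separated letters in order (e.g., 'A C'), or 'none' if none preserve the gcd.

Answer: A

Derivation:
Old gcd = 4; gcd of others (without N[0]) = 8
New gcd for candidate v: gcd(8, v). Preserves old gcd iff gcd(8, v) = 4.
  Option A: v=20, gcd(8,20)=4 -> preserves
  Option B: v=45, gcd(8,45)=1 -> changes
  Option C: v=59, gcd(8,59)=1 -> changes
  Option D: v=35, gcd(8,35)=1 -> changes
  Option E: v=15, gcd(8,15)=1 -> changes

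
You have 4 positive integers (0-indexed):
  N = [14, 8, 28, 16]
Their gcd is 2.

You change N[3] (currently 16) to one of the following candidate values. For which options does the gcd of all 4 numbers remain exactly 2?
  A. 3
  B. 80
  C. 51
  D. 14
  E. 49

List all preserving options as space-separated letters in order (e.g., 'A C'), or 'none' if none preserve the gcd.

Answer: B D

Derivation:
Old gcd = 2; gcd of others (without N[3]) = 2
New gcd for candidate v: gcd(2, v). Preserves old gcd iff gcd(2, v) = 2.
  Option A: v=3, gcd(2,3)=1 -> changes
  Option B: v=80, gcd(2,80)=2 -> preserves
  Option C: v=51, gcd(2,51)=1 -> changes
  Option D: v=14, gcd(2,14)=2 -> preserves
  Option E: v=49, gcd(2,49)=1 -> changes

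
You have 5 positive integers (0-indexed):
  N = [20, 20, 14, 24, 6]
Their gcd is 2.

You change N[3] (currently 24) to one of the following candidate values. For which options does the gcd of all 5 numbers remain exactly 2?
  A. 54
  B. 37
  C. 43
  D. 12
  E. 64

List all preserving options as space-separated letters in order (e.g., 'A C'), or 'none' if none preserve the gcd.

Answer: A D E

Derivation:
Old gcd = 2; gcd of others (without N[3]) = 2
New gcd for candidate v: gcd(2, v). Preserves old gcd iff gcd(2, v) = 2.
  Option A: v=54, gcd(2,54)=2 -> preserves
  Option B: v=37, gcd(2,37)=1 -> changes
  Option C: v=43, gcd(2,43)=1 -> changes
  Option D: v=12, gcd(2,12)=2 -> preserves
  Option E: v=64, gcd(2,64)=2 -> preserves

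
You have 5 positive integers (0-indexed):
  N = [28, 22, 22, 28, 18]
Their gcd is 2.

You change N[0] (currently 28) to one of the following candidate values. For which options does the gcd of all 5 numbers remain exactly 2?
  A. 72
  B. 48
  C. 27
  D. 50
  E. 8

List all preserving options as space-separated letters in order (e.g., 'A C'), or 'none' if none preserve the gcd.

Old gcd = 2; gcd of others (without N[0]) = 2
New gcd for candidate v: gcd(2, v). Preserves old gcd iff gcd(2, v) = 2.
  Option A: v=72, gcd(2,72)=2 -> preserves
  Option B: v=48, gcd(2,48)=2 -> preserves
  Option C: v=27, gcd(2,27)=1 -> changes
  Option D: v=50, gcd(2,50)=2 -> preserves
  Option E: v=8, gcd(2,8)=2 -> preserves

Answer: A B D E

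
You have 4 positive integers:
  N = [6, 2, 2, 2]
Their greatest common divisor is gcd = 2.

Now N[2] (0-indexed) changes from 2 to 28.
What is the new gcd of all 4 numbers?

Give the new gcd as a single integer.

Numbers: [6, 2, 2, 2], gcd = 2
Change: index 2, 2 -> 28
gcd of the OTHER numbers (without index 2): gcd([6, 2, 2]) = 2
New gcd = gcd(g_others, new_val) = gcd(2, 28) = 2

Answer: 2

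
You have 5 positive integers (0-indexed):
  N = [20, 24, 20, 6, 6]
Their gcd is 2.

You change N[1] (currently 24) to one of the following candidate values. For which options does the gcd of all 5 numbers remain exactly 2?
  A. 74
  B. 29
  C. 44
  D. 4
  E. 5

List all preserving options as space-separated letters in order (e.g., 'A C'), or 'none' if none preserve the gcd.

Old gcd = 2; gcd of others (without N[1]) = 2
New gcd for candidate v: gcd(2, v). Preserves old gcd iff gcd(2, v) = 2.
  Option A: v=74, gcd(2,74)=2 -> preserves
  Option B: v=29, gcd(2,29)=1 -> changes
  Option C: v=44, gcd(2,44)=2 -> preserves
  Option D: v=4, gcd(2,4)=2 -> preserves
  Option E: v=5, gcd(2,5)=1 -> changes

Answer: A C D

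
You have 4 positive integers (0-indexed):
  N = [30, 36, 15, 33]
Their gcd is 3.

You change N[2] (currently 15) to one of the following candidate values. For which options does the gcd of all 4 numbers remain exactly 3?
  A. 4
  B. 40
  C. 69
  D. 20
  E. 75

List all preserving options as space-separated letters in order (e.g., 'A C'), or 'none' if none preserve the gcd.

Answer: C E

Derivation:
Old gcd = 3; gcd of others (without N[2]) = 3
New gcd for candidate v: gcd(3, v). Preserves old gcd iff gcd(3, v) = 3.
  Option A: v=4, gcd(3,4)=1 -> changes
  Option B: v=40, gcd(3,40)=1 -> changes
  Option C: v=69, gcd(3,69)=3 -> preserves
  Option D: v=20, gcd(3,20)=1 -> changes
  Option E: v=75, gcd(3,75)=3 -> preserves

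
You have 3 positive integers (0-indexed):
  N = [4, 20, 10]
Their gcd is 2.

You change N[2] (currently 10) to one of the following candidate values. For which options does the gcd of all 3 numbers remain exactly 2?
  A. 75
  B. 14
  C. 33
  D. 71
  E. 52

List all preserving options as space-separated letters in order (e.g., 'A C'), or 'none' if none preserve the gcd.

Old gcd = 2; gcd of others (without N[2]) = 4
New gcd for candidate v: gcd(4, v). Preserves old gcd iff gcd(4, v) = 2.
  Option A: v=75, gcd(4,75)=1 -> changes
  Option B: v=14, gcd(4,14)=2 -> preserves
  Option C: v=33, gcd(4,33)=1 -> changes
  Option D: v=71, gcd(4,71)=1 -> changes
  Option E: v=52, gcd(4,52)=4 -> changes

Answer: B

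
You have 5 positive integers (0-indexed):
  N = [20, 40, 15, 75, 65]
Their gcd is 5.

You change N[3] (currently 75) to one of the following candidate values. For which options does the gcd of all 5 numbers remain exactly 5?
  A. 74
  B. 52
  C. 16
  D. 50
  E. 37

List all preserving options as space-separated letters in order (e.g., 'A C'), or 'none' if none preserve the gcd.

Answer: D

Derivation:
Old gcd = 5; gcd of others (without N[3]) = 5
New gcd for candidate v: gcd(5, v). Preserves old gcd iff gcd(5, v) = 5.
  Option A: v=74, gcd(5,74)=1 -> changes
  Option B: v=52, gcd(5,52)=1 -> changes
  Option C: v=16, gcd(5,16)=1 -> changes
  Option D: v=50, gcd(5,50)=5 -> preserves
  Option E: v=37, gcd(5,37)=1 -> changes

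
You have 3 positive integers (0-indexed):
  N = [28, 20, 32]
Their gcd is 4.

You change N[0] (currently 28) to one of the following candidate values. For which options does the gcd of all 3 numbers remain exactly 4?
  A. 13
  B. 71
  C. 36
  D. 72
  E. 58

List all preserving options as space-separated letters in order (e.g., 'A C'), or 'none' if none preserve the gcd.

Old gcd = 4; gcd of others (without N[0]) = 4
New gcd for candidate v: gcd(4, v). Preserves old gcd iff gcd(4, v) = 4.
  Option A: v=13, gcd(4,13)=1 -> changes
  Option B: v=71, gcd(4,71)=1 -> changes
  Option C: v=36, gcd(4,36)=4 -> preserves
  Option D: v=72, gcd(4,72)=4 -> preserves
  Option E: v=58, gcd(4,58)=2 -> changes

Answer: C D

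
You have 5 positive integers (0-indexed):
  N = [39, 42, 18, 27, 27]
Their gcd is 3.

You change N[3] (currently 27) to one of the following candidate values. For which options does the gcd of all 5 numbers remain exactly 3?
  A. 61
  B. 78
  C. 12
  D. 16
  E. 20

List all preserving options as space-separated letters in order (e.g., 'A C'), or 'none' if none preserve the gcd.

Old gcd = 3; gcd of others (without N[3]) = 3
New gcd for candidate v: gcd(3, v). Preserves old gcd iff gcd(3, v) = 3.
  Option A: v=61, gcd(3,61)=1 -> changes
  Option B: v=78, gcd(3,78)=3 -> preserves
  Option C: v=12, gcd(3,12)=3 -> preserves
  Option D: v=16, gcd(3,16)=1 -> changes
  Option E: v=20, gcd(3,20)=1 -> changes

Answer: B C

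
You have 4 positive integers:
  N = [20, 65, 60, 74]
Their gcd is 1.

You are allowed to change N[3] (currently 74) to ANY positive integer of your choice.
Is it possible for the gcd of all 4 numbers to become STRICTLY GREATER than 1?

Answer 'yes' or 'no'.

Answer: yes

Derivation:
Current gcd = 1
gcd of all OTHER numbers (without N[3]=74): gcd([20, 65, 60]) = 5
The new gcd after any change is gcd(5, new_value).
This can be at most 5.
Since 5 > old gcd 1, the gcd CAN increase (e.g., set N[3] = 5).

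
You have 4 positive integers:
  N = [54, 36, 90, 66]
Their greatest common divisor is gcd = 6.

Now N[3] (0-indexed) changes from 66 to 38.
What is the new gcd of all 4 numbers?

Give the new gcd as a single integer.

Numbers: [54, 36, 90, 66], gcd = 6
Change: index 3, 66 -> 38
gcd of the OTHER numbers (without index 3): gcd([54, 36, 90]) = 18
New gcd = gcd(g_others, new_val) = gcd(18, 38) = 2

Answer: 2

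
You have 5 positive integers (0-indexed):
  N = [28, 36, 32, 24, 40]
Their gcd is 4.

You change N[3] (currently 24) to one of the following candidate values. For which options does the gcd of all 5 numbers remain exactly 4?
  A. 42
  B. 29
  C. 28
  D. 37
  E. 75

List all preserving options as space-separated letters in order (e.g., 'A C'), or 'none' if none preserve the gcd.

Old gcd = 4; gcd of others (without N[3]) = 4
New gcd for candidate v: gcd(4, v). Preserves old gcd iff gcd(4, v) = 4.
  Option A: v=42, gcd(4,42)=2 -> changes
  Option B: v=29, gcd(4,29)=1 -> changes
  Option C: v=28, gcd(4,28)=4 -> preserves
  Option D: v=37, gcd(4,37)=1 -> changes
  Option E: v=75, gcd(4,75)=1 -> changes

Answer: C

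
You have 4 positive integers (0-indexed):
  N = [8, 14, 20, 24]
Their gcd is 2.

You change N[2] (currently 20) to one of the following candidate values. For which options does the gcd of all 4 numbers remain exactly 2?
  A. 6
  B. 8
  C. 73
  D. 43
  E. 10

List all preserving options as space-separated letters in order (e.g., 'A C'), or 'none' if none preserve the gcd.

Old gcd = 2; gcd of others (without N[2]) = 2
New gcd for candidate v: gcd(2, v). Preserves old gcd iff gcd(2, v) = 2.
  Option A: v=6, gcd(2,6)=2 -> preserves
  Option B: v=8, gcd(2,8)=2 -> preserves
  Option C: v=73, gcd(2,73)=1 -> changes
  Option D: v=43, gcd(2,43)=1 -> changes
  Option E: v=10, gcd(2,10)=2 -> preserves

Answer: A B E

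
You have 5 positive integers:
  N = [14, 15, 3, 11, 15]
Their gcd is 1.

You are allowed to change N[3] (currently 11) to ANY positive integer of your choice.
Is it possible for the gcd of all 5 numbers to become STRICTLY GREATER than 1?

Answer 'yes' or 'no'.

Current gcd = 1
gcd of all OTHER numbers (without N[3]=11): gcd([14, 15, 3, 15]) = 1
The new gcd after any change is gcd(1, new_value).
This can be at most 1.
Since 1 = old gcd 1, the gcd can only stay the same or decrease.

Answer: no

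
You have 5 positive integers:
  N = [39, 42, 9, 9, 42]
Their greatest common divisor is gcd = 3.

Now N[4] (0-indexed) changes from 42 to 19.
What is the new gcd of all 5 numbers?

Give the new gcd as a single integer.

Answer: 1

Derivation:
Numbers: [39, 42, 9, 9, 42], gcd = 3
Change: index 4, 42 -> 19
gcd of the OTHER numbers (without index 4): gcd([39, 42, 9, 9]) = 3
New gcd = gcd(g_others, new_val) = gcd(3, 19) = 1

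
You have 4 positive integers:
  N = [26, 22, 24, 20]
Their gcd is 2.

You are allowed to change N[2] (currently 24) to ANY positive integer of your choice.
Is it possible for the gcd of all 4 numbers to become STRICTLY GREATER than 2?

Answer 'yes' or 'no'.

Current gcd = 2
gcd of all OTHER numbers (without N[2]=24): gcd([26, 22, 20]) = 2
The new gcd after any change is gcd(2, new_value).
This can be at most 2.
Since 2 = old gcd 2, the gcd can only stay the same or decrease.

Answer: no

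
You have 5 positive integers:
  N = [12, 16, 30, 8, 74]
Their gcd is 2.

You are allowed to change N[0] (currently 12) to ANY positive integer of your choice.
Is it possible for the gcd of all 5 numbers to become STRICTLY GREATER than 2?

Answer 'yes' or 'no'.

Current gcd = 2
gcd of all OTHER numbers (without N[0]=12): gcd([16, 30, 8, 74]) = 2
The new gcd after any change is gcd(2, new_value).
This can be at most 2.
Since 2 = old gcd 2, the gcd can only stay the same or decrease.

Answer: no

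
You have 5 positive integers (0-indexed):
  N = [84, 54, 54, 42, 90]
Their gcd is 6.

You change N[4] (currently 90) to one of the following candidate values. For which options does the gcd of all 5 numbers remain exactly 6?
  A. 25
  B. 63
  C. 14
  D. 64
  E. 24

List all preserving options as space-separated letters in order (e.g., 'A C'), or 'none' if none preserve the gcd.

Old gcd = 6; gcd of others (without N[4]) = 6
New gcd for candidate v: gcd(6, v). Preserves old gcd iff gcd(6, v) = 6.
  Option A: v=25, gcd(6,25)=1 -> changes
  Option B: v=63, gcd(6,63)=3 -> changes
  Option C: v=14, gcd(6,14)=2 -> changes
  Option D: v=64, gcd(6,64)=2 -> changes
  Option E: v=24, gcd(6,24)=6 -> preserves

Answer: E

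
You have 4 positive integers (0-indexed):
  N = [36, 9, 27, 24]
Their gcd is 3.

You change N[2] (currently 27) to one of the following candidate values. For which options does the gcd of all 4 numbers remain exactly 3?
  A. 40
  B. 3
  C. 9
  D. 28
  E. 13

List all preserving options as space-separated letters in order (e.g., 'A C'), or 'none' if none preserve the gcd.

Answer: B C

Derivation:
Old gcd = 3; gcd of others (without N[2]) = 3
New gcd for candidate v: gcd(3, v). Preserves old gcd iff gcd(3, v) = 3.
  Option A: v=40, gcd(3,40)=1 -> changes
  Option B: v=3, gcd(3,3)=3 -> preserves
  Option C: v=9, gcd(3,9)=3 -> preserves
  Option D: v=28, gcd(3,28)=1 -> changes
  Option E: v=13, gcd(3,13)=1 -> changes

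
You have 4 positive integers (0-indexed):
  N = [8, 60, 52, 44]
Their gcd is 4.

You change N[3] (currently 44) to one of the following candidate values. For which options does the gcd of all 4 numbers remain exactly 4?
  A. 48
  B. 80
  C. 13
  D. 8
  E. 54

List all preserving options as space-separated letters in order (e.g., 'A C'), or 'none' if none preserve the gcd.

Old gcd = 4; gcd of others (without N[3]) = 4
New gcd for candidate v: gcd(4, v). Preserves old gcd iff gcd(4, v) = 4.
  Option A: v=48, gcd(4,48)=4 -> preserves
  Option B: v=80, gcd(4,80)=4 -> preserves
  Option C: v=13, gcd(4,13)=1 -> changes
  Option D: v=8, gcd(4,8)=4 -> preserves
  Option E: v=54, gcd(4,54)=2 -> changes

Answer: A B D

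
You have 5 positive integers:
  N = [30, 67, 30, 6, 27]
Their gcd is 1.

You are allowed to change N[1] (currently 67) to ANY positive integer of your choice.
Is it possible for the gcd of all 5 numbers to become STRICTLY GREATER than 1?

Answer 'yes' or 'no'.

Current gcd = 1
gcd of all OTHER numbers (without N[1]=67): gcd([30, 30, 6, 27]) = 3
The new gcd after any change is gcd(3, new_value).
This can be at most 3.
Since 3 > old gcd 1, the gcd CAN increase (e.g., set N[1] = 3).

Answer: yes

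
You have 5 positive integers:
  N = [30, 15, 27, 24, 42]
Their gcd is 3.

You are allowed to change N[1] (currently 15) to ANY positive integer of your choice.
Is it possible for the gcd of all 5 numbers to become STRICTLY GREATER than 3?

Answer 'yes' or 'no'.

Answer: no

Derivation:
Current gcd = 3
gcd of all OTHER numbers (without N[1]=15): gcd([30, 27, 24, 42]) = 3
The new gcd after any change is gcd(3, new_value).
This can be at most 3.
Since 3 = old gcd 3, the gcd can only stay the same or decrease.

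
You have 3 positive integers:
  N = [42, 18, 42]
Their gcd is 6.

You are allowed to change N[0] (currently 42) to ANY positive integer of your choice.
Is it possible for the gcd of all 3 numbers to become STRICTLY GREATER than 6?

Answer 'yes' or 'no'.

Current gcd = 6
gcd of all OTHER numbers (without N[0]=42): gcd([18, 42]) = 6
The new gcd after any change is gcd(6, new_value).
This can be at most 6.
Since 6 = old gcd 6, the gcd can only stay the same or decrease.

Answer: no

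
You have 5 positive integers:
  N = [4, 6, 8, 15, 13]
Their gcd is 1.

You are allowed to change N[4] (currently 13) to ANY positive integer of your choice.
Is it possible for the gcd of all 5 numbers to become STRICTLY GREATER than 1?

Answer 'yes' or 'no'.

Answer: no

Derivation:
Current gcd = 1
gcd of all OTHER numbers (without N[4]=13): gcd([4, 6, 8, 15]) = 1
The new gcd after any change is gcd(1, new_value).
This can be at most 1.
Since 1 = old gcd 1, the gcd can only stay the same or decrease.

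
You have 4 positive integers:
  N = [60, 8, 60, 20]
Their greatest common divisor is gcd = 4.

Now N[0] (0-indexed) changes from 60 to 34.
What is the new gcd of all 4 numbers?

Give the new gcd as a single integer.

Numbers: [60, 8, 60, 20], gcd = 4
Change: index 0, 60 -> 34
gcd of the OTHER numbers (without index 0): gcd([8, 60, 20]) = 4
New gcd = gcd(g_others, new_val) = gcd(4, 34) = 2

Answer: 2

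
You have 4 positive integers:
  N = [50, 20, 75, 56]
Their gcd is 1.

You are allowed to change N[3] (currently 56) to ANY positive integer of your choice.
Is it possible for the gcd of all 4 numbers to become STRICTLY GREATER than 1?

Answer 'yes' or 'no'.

Answer: yes

Derivation:
Current gcd = 1
gcd of all OTHER numbers (without N[3]=56): gcd([50, 20, 75]) = 5
The new gcd after any change is gcd(5, new_value).
This can be at most 5.
Since 5 > old gcd 1, the gcd CAN increase (e.g., set N[3] = 5).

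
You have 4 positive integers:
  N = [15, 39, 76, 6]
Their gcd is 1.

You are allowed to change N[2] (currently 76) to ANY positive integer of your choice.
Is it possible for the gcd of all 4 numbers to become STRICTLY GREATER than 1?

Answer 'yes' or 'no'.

Answer: yes

Derivation:
Current gcd = 1
gcd of all OTHER numbers (without N[2]=76): gcd([15, 39, 6]) = 3
The new gcd after any change is gcd(3, new_value).
This can be at most 3.
Since 3 > old gcd 1, the gcd CAN increase (e.g., set N[2] = 3).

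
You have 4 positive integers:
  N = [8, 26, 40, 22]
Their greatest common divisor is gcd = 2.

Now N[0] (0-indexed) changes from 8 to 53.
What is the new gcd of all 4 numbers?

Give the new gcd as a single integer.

Answer: 1

Derivation:
Numbers: [8, 26, 40, 22], gcd = 2
Change: index 0, 8 -> 53
gcd of the OTHER numbers (without index 0): gcd([26, 40, 22]) = 2
New gcd = gcd(g_others, new_val) = gcd(2, 53) = 1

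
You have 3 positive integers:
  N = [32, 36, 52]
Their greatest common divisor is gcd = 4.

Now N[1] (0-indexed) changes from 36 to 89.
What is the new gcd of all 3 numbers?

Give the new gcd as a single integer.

Answer: 1

Derivation:
Numbers: [32, 36, 52], gcd = 4
Change: index 1, 36 -> 89
gcd of the OTHER numbers (without index 1): gcd([32, 52]) = 4
New gcd = gcd(g_others, new_val) = gcd(4, 89) = 1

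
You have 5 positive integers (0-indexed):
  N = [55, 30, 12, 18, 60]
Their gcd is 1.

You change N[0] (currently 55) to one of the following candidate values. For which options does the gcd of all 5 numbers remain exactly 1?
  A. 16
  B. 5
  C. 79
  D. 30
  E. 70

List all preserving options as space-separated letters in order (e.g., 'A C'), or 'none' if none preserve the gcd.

Old gcd = 1; gcd of others (without N[0]) = 6
New gcd for candidate v: gcd(6, v). Preserves old gcd iff gcd(6, v) = 1.
  Option A: v=16, gcd(6,16)=2 -> changes
  Option B: v=5, gcd(6,5)=1 -> preserves
  Option C: v=79, gcd(6,79)=1 -> preserves
  Option D: v=30, gcd(6,30)=6 -> changes
  Option E: v=70, gcd(6,70)=2 -> changes

Answer: B C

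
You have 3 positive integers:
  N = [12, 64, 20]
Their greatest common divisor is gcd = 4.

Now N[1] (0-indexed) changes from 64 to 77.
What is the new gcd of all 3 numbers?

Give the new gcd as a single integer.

Numbers: [12, 64, 20], gcd = 4
Change: index 1, 64 -> 77
gcd of the OTHER numbers (without index 1): gcd([12, 20]) = 4
New gcd = gcd(g_others, new_val) = gcd(4, 77) = 1

Answer: 1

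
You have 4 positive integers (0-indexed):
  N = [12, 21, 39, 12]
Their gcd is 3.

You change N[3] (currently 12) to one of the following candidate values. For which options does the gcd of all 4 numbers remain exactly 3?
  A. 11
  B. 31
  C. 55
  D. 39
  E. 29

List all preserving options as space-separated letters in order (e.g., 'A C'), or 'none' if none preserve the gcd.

Answer: D

Derivation:
Old gcd = 3; gcd of others (without N[3]) = 3
New gcd for candidate v: gcd(3, v). Preserves old gcd iff gcd(3, v) = 3.
  Option A: v=11, gcd(3,11)=1 -> changes
  Option B: v=31, gcd(3,31)=1 -> changes
  Option C: v=55, gcd(3,55)=1 -> changes
  Option D: v=39, gcd(3,39)=3 -> preserves
  Option E: v=29, gcd(3,29)=1 -> changes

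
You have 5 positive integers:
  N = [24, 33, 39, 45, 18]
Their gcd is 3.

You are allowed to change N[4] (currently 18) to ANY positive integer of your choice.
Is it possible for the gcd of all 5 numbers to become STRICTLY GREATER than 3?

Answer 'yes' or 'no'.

Current gcd = 3
gcd of all OTHER numbers (without N[4]=18): gcd([24, 33, 39, 45]) = 3
The new gcd after any change is gcd(3, new_value).
This can be at most 3.
Since 3 = old gcd 3, the gcd can only stay the same or decrease.

Answer: no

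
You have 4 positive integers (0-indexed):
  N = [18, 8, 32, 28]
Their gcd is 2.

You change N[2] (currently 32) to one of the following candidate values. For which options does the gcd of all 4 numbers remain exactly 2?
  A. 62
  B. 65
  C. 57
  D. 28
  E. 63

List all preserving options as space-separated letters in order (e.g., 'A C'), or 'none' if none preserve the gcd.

Answer: A D

Derivation:
Old gcd = 2; gcd of others (without N[2]) = 2
New gcd for candidate v: gcd(2, v). Preserves old gcd iff gcd(2, v) = 2.
  Option A: v=62, gcd(2,62)=2 -> preserves
  Option B: v=65, gcd(2,65)=1 -> changes
  Option C: v=57, gcd(2,57)=1 -> changes
  Option D: v=28, gcd(2,28)=2 -> preserves
  Option E: v=63, gcd(2,63)=1 -> changes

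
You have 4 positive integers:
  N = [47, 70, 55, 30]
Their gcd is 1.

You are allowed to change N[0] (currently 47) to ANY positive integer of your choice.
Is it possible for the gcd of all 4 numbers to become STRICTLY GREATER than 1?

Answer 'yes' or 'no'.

Answer: yes

Derivation:
Current gcd = 1
gcd of all OTHER numbers (without N[0]=47): gcd([70, 55, 30]) = 5
The new gcd after any change is gcd(5, new_value).
This can be at most 5.
Since 5 > old gcd 1, the gcd CAN increase (e.g., set N[0] = 5).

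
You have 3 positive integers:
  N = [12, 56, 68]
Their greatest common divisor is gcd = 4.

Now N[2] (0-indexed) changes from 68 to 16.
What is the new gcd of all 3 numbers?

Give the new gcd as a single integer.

Numbers: [12, 56, 68], gcd = 4
Change: index 2, 68 -> 16
gcd of the OTHER numbers (without index 2): gcd([12, 56]) = 4
New gcd = gcd(g_others, new_val) = gcd(4, 16) = 4

Answer: 4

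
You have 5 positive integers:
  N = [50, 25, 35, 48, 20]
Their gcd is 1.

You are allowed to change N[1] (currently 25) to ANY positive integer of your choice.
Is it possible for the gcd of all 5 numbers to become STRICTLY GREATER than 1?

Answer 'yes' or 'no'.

Current gcd = 1
gcd of all OTHER numbers (without N[1]=25): gcd([50, 35, 48, 20]) = 1
The new gcd after any change is gcd(1, new_value).
This can be at most 1.
Since 1 = old gcd 1, the gcd can only stay the same or decrease.

Answer: no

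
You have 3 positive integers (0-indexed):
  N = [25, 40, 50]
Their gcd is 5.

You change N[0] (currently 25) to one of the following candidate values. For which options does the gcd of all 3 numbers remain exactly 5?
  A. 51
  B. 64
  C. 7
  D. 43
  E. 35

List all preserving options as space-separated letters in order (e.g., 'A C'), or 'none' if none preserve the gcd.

Answer: E

Derivation:
Old gcd = 5; gcd of others (without N[0]) = 10
New gcd for candidate v: gcd(10, v). Preserves old gcd iff gcd(10, v) = 5.
  Option A: v=51, gcd(10,51)=1 -> changes
  Option B: v=64, gcd(10,64)=2 -> changes
  Option C: v=7, gcd(10,7)=1 -> changes
  Option D: v=43, gcd(10,43)=1 -> changes
  Option E: v=35, gcd(10,35)=5 -> preserves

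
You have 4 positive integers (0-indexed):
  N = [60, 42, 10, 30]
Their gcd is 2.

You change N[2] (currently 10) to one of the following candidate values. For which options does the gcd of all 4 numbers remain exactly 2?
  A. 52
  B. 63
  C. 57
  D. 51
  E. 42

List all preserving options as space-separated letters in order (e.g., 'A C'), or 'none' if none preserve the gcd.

Old gcd = 2; gcd of others (without N[2]) = 6
New gcd for candidate v: gcd(6, v). Preserves old gcd iff gcd(6, v) = 2.
  Option A: v=52, gcd(6,52)=2 -> preserves
  Option B: v=63, gcd(6,63)=3 -> changes
  Option C: v=57, gcd(6,57)=3 -> changes
  Option D: v=51, gcd(6,51)=3 -> changes
  Option E: v=42, gcd(6,42)=6 -> changes

Answer: A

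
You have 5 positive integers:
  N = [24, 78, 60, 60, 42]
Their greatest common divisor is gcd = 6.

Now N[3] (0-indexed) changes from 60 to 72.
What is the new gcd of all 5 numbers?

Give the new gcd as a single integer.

Answer: 6

Derivation:
Numbers: [24, 78, 60, 60, 42], gcd = 6
Change: index 3, 60 -> 72
gcd of the OTHER numbers (without index 3): gcd([24, 78, 60, 42]) = 6
New gcd = gcd(g_others, new_val) = gcd(6, 72) = 6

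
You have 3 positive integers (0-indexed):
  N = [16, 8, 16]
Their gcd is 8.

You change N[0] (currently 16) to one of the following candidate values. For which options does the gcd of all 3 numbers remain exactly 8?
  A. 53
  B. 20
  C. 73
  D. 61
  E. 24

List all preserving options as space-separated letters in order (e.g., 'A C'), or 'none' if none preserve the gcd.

Answer: E

Derivation:
Old gcd = 8; gcd of others (without N[0]) = 8
New gcd for candidate v: gcd(8, v). Preserves old gcd iff gcd(8, v) = 8.
  Option A: v=53, gcd(8,53)=1 -> changes
  Option B: v=20, gcd(8,20)=4 -> changes
  Option C: v=73, gcd(8,73)=1 -> changes
  Option D: v=61, gcd(8,61)=1 -> changes
  Option E: v=24, gcd(8,24)=8 -> preserves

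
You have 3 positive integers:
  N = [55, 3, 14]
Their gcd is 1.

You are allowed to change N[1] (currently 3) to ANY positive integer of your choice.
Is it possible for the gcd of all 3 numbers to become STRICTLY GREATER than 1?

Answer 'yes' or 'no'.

Current gcd = 1
gcd of all OTHER numbers (without N[1]=3): gcd([55, 14]) = 1
The new gcd after any change is gcd(1, new_value).
This can be at most 1.
Since 1 = old gcd 1, the gcd can only stay the same or decrease.

Answer: no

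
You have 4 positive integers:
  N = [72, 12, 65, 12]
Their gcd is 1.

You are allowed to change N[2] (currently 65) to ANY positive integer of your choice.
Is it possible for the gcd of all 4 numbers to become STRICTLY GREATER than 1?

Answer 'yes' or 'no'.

Answer: yes

Derivation:
Current gcd = 1
gcd of all OTHER numbers (without N[2]=65): gcd([72, 12, 12]) = 12
The new gcd after any change is gcd(12, new_value).
This can be at most 12.
Since 12 > old gcd 1, the gcd CAN increase (e.g., set N[2] = 12).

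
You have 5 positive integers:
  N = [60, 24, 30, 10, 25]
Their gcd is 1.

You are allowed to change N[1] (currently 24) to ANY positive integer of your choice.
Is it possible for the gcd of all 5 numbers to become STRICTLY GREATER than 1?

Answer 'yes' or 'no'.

Current gcd = 1
gcd of all OTHER numbers (without N[1]=24): gcd([60, 30, 10, 25]) = 5
The new gcd after any change is gcd(5, new_value).
This can be at most 5.
Since 5 > old gcd 1, the gcd CAN increase (e.g., set N[1] = 5).

Answer: yes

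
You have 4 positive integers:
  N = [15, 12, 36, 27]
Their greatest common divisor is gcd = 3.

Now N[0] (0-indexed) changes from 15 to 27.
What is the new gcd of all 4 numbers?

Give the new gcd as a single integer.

Answer: 3

Derivation:
Numbers: [15, 12, 36, 27], gcd = 3
Change: index 0, 15 -> 27
gcd of the OTHER numbers (without index 0): gcd([12, 36, 27]) = 3
New gcd = gcd(g_others, new_val) = gcd(3, 27) = 3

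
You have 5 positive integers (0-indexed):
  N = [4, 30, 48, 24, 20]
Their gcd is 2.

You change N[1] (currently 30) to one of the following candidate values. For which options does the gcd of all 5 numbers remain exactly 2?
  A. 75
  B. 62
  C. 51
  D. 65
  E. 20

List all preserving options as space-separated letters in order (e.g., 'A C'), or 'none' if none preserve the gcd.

Answer: B

Derivation:
Old gcd = 2; gcd of others (without N[1]) = 4
New gcd for candidate v: gcd(4, v). Preserves old gcd iff gcd(4, v) = 2.
  Option A: v=75, gcd(4,75)=1 -> changes
  Option B: v=62, gcd(4,62)=2 -> preserves
  Option C: v=51, gcd(4,51)=1 -> changes
  Option D: v=65, gcd(4,65)=1 -> changes
  Option E: v=20, gcd(4,20)=4 -> changes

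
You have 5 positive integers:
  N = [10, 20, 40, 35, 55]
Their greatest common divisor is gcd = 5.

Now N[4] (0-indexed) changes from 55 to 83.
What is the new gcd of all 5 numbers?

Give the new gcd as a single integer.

Answer: 1

Derivation:
Numbers: [10, 20, 40, 35, 55], gcd = 5
Change: index 4, 55 -> 83
gcd of the OTHER numbers (without index 4): gcd([10, 20, 40, 35]) = 5
New gcd = gcd(g_others, new_val) = gcd(5, 83) = 1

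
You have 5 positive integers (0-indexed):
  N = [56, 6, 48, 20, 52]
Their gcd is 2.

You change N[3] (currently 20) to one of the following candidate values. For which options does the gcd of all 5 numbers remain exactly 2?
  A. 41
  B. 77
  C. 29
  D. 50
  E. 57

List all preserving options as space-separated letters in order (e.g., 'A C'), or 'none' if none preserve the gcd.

Answer: D

Derivation:
Old gcd = 2; gcd of others (without N[3]) = 2
New gcd for candidate v: gcd(2, v). Preserves old gcd iff gcd(2, v) = 2.
  Option A: v=41, gcd(2,41)=1 -> changes
  Option B: v=77, gcd(2,77)=1 -> changes
  Option C: v=29, gcd(2,29)=1 -> changes
  Option D: v=50, gcd(2,50)=2 -> preserves
  Option E: v=57, gcd(2,57)=1 -> changes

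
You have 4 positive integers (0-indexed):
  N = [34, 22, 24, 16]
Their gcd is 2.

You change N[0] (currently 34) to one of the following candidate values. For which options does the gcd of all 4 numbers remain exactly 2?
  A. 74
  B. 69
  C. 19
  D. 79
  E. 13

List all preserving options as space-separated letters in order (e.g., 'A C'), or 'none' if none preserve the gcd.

Old gcd = 2; gcd of others (without N[0]) = 2
New gcd for candidate v: gcd(2, v). Preserves old gcd iff gcd(2, v) = 2.
  Option A: v=74, gcd(2,74)=2 -> preserves
  Option B: v=69, gcd(2,69)=1 -> changes
  Option C: v=19, gcd(2,19)=1 -> changes
  Option D: v=79, gcd(2,79)=1 -> changes
  Option E: v=13, gcd(2,13)=1 -> changes

Answer: A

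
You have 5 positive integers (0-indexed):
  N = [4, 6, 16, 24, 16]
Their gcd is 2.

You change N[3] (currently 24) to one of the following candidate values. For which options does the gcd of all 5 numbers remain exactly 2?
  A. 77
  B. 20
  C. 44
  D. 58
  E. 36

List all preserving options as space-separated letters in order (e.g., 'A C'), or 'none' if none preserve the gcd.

Answer: B C D E

Derivation:
Old gcd = 2; gcd of others (without N[3]) = 2
New gcd for candidate v: gcd(2, v). Preserves old gcd iff gcd(2, v) = 2.
  Option A: v=77, gcd(2,77)=1 -> changes
  Option B: v=20, gcd(2,20)=2 -> preserves
  Option C: v=44, gcd(2,44)=2 -> preserves
  Option D: v=58, gcd(2,58)=2 -> preserves
  Option E: v=36, gcd(2,36)=2 -> preserves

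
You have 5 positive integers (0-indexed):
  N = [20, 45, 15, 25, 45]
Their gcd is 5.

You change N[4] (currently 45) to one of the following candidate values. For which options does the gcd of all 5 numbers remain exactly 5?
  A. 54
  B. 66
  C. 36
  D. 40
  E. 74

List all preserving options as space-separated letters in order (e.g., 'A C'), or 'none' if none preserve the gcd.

Answer: D

Derivation:
Old gcd = 5; gcd of others (without N[4]) = 5
New gcd for candidate v: gcd(5, v). Preserves old gcd iff gcd(5, v) = 5.
  Option A: v=54, gcd(5,54)=1 -> changes
  Option B: v=66, gcd(5,66)=1 -> changes
  Option C: v=36, gcd(5,36)=1 -> changes
  Option D: v=40, gcd(5,40)=5 -> preserves
  Option E: v=74, gcd(5,74)=1 -> changes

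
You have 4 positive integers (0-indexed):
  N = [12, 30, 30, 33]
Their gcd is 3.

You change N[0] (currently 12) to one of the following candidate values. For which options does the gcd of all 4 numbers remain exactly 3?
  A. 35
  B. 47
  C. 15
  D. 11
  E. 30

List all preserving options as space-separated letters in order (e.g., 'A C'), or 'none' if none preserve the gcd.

Old gcd = 3; gcd of others (without N[0]) = 3
New gcd for candidate v: gcd(3, v). Preserves old gcd iff gcd(3, v) = 3.
  Option A: v=35, gcd(3,35)=1 -> changes
  Option B: v=47, gcd(3,47)=1 -> changes
  Option C: v=15, gcd(3,15)=3 -> preserves
  Option D: v=11, gcd(3,11)=1 -> changes
  Option E: v=30, gcd(3,30)=3 -> preserves

Answer: C E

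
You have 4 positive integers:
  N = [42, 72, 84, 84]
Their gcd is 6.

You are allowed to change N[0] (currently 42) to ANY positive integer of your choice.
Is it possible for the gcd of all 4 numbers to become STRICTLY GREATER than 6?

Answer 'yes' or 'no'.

Current gcd = 6
gcd of all OTHER numbers (without N[0]=42): gcd([72, 84, 84]) = 12
The new gcd after any change is gcd(12, new_value).
This can be at most 12.
Since 12 > old gcd 6, the gcd CAN increase (e.g., set N[0] = 12).

Answer: yes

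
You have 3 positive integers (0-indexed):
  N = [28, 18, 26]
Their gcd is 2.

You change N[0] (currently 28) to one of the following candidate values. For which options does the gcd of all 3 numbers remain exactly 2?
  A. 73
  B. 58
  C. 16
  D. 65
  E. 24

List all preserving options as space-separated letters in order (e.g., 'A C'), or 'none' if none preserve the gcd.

Old gcd = 2; gcd of others (without N[0]) = 2
New gcd for candidate v: gcd(2, v). Preserves old gcd iff gcd(2, v) = 2.
  Option A: v=73, gcd(2,73)=1 -> changes
  Option B: v=58, gcd(2,58)=2 -> preserves
  Option C: v=16, gcd(2,16)=2 -> preserves
  Option D: v=65, gcd(2,65)=1 -> changes
  Option E: v=24, gcd(2,24)=2 -> preserves

Answer: B C E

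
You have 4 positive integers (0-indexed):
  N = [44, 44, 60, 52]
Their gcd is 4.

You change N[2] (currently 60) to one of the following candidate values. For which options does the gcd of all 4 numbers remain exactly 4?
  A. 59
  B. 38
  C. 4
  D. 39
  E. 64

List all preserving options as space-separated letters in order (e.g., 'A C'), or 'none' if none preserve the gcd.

Old gcd = 4; gcd of others (without N[2]) = 4
New gcd for candidate v: gcd(4, v). Preserves old gcd iff gcd(4, v) = 4.
  Option A: v=59, gcd(4,59)=1 -> changes
  Option B: v=38, gcd(4,38)=2 -> changes
  Option C: v=4, gcd(4,4)=4 -> preserves
  Option D: v=39, gcd(4,39)=1 -> changes
  Option E: v=64, gcd(4,64)=4 -> preserves

Answer: C E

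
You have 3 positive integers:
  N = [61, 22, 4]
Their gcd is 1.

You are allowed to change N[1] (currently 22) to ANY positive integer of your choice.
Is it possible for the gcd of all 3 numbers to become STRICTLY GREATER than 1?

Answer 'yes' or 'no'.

Answer: no

Derivation:
Current gcd = 1
gcd of all OTHER numbers (without N[1]=22): gcd([61, 4]) = 1
The new gcd after any change is gcd(1, new_value).
This can be at most 1.
Since 1 = old gcd 1, the gcd can only stay the same or decrease.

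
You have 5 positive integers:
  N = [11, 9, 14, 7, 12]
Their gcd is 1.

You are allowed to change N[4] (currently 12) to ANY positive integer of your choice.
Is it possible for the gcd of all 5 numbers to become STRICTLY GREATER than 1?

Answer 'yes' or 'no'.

Answer: no

Derivation:
Current gcd = 1
gcd of all OTHER numbers (without N[4]=12): gcd([11, 9, 14, 7]) = 1
The new gcd after any change is gcd(1, new_value).
This can be at most 1.
Since 1 = old gcd 1, the gcd can only stay the same or decrease.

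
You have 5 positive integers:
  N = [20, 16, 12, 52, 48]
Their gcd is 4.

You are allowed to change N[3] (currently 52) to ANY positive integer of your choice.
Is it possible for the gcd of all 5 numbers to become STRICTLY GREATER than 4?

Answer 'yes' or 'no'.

Current gcd = 4
gcd of all OTHER numbers (without N[3]=52): gcd([20, 16, 12, 48]) = 4
The new gcd after any change is gcd(4, new_value).
This can be at most 4.
Since 4 = old gcd 4, the gcd can only stay the same or decrease.

Answer: no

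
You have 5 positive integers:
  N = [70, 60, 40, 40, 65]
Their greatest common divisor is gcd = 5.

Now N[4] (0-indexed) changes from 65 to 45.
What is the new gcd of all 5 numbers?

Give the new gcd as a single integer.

Numbers: [70, 60, 40, 40, 65], gcd = 5
Change: index 4, 65 -> 45
gcd of the OTHER numbers (without index 4): gcd([70, 60, 40, 40]) = 10
New gcd = gcd(g_others, new_val) = gcd(10, 45) = 5

Answer: 5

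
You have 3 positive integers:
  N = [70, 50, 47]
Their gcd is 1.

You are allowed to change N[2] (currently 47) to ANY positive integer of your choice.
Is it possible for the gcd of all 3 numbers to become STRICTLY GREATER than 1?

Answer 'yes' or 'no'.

Answer: yes

Derivation:
Current gcd = 1
gcd of all OTHER numbers (without N[2]=47): gcd([70, 50]) = 10
The new gcd after any change is gcd(10, new_value).
This can be at most 10.
Since 10 > old gcd 1, the gcd CAN increase (e.g., set N[2] = 10).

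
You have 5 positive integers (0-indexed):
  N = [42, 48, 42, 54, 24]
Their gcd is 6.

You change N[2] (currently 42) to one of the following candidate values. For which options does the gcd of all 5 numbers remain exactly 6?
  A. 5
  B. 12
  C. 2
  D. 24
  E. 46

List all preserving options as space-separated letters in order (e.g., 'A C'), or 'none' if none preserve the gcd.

Answer: B D

Derivation:
Old gcd = 6; gcd of others (without N[2]) = 6
New gcd for candidate v: gcd(6, v). Preserves old gcd iff gcd(6, v) = 6.
  Option A: v=5, gcd(6,5)=1 -> changes
  Option B: v=12, gcd(6,12)=6 -> preserves
  Option C: v=2, gcd(6,2)=2 -> changes
  Option D: v=24, gcd(6,24)=6 -> preserves
  Option E: v=46, gcd(6,46)=2 -> changes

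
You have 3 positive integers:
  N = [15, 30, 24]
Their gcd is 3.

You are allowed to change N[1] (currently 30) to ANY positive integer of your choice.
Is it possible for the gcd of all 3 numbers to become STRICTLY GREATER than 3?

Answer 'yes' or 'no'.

Answer: no

Derivation:
Current gcd = 3
gcd of all OTHER numbers (without N[1]=30): gcd([15, 24]) = 3
The new gcd after any change is gcd(3, new_value).
This can be at most 3.
Since 3 = old gcd 3, the gcd can only stay the same or decrease.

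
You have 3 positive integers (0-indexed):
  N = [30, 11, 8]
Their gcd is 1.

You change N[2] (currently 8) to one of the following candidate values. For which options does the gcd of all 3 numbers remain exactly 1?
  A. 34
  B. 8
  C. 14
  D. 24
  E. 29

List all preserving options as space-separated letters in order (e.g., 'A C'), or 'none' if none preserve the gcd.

Old gcd = 1; gcd of others (without N[2]) = 1
New gcd for candidate v: gcd(1, v). Preserves old gcd iff gcd(1, v) = 1.
  Option A: v=34, gcd(1,34)=1 -> preserves
  Option B: v=8, gcd(1,8)=1 -> preserves
  Option C: v=14, gcd(1,14)=1 -> preserves
  Option D: v=24, gcd(1,24)=1 -> preserves
  Option E: v=29, gcd(1,29)=1 -> preserves

Answer: A B C D E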